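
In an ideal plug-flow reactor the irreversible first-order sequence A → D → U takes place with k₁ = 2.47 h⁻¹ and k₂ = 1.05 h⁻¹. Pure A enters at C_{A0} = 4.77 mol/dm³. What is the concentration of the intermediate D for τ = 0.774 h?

For first-order series with pure A initially, C_D(τ) = k₁C_{A0}/(k₂−k₁)·(e^(−k₁τ) − e^(−k₂τ)).
e^(−k₁τ) = e^(−2.47×0.774) = e^(−1.912) = 0.1478; e^(−k₂τ) = e^(−0.8127) = 0.4437.
C_D = 2.47×4.77/(1.05−2.47) × (0.1478−0.4437) = (-8.297)×(-0.2958) = 2.455 mol/dm³.

2.45 mol/dm³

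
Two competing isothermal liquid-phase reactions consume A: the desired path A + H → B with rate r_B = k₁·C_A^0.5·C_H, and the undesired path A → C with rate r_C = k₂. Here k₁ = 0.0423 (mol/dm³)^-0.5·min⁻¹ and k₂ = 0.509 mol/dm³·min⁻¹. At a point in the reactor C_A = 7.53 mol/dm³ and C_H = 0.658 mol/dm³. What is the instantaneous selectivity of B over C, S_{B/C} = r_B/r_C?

S_{B/C} = r_B/r_C = (k₁·C_A^0.5·C_H)/(k₂) = (k₁/k₂)·C_A^0.5·C_H.
= (0.0423×7.530^0.5×0.6580) / (0.509) = 0.07638/0.5090 = 0.150.
Since the desired path is higher order in A, keeping C_A high (PFR or concentrated feed) favours B.

0.150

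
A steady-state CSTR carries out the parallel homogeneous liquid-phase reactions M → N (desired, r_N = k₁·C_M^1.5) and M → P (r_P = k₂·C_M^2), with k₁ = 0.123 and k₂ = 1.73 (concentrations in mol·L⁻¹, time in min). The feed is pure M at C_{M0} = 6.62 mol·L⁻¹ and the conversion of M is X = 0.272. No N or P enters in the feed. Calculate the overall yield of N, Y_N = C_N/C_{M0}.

Exit C_M = C_{M0}(1−X) = 6.62×0.728 = 4.819 mol·L⁻¹.
Rates in a CSTR are evaluated at the outlet concentration: r_N = 0.123×4.819^1.5 = 1.301, r_P = 1.73×4.819^2 = 40.18.
Fraction of consumed M going to N: r_N/(r_N+r_P) = 0.03137.
C_N = 0.03137·C_{M0}·X = 0.03137×6.62×0.272 = 0.0565 mol·L⁻¹; Y_N = C_N/C_{M0} = 0.00853.

0.00853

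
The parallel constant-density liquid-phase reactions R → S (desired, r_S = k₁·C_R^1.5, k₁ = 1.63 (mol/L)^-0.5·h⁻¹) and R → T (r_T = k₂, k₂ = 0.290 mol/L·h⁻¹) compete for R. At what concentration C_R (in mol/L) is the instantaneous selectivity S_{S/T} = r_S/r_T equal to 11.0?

1.56 mol/L

S_{S/T} = (k₁/k₂)·C_R^1.5 ⇒ C_R = (S·k₂/k₁)^(1/1.5).
= (11.0×0.290/1.63)^(0.6667) = (1.957)^(0.6667) = 1.56 mol/L.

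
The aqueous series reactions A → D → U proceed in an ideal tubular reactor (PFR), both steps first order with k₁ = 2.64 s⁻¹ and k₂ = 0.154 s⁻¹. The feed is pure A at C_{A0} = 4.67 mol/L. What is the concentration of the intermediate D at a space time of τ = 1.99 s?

3.62 mol/L

For first-order series with pure A initially, C_D(τ) = k₁C_{A0}/(k₂−k₁)·(e^(−k₁τ) − e^(−k₂τ)).
e^(−k₁τ) = e^(−2.64×1.99) = e^(−5.254) = 0.005229; e^(−k₂τ) = e^(−0.3065) = 0.7360.
C_D = 2.64×4.67/(0.154−2.64) × (0.005229−0.7360) = (-4.959)×(-0.7308) = 3.624 mol/L.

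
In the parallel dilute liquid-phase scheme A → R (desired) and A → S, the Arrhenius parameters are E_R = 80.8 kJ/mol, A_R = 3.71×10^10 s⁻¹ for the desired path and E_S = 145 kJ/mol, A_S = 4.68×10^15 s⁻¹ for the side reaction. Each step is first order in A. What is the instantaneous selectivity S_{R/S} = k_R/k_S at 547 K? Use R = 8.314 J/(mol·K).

10.7

Since both paths have the same order in A, the concentration cancels and S_{R/S} = k_R/k_S = (A_R/A_S)·exp[(E_S−E_R)/(RT)].
(E_S−E_R)/(RT) = (145−80.8)×10³/(8.314×547) = 64200/4548 = 14.12.
k_R/k_S = (3.71×10^10/4.68×10^15)·exp(14.12) = 7.927×10^-6 × 1.352×10^6 = 10.7.
Since E_R < E_S, lowering the temperature improves selectivity toward R.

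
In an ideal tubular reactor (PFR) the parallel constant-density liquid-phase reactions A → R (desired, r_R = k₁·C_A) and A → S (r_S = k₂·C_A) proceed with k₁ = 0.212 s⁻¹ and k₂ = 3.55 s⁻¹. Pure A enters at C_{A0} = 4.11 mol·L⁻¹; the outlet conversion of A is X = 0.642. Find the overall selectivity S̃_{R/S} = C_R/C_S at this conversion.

C_A = C_{A0}(1−X) = 1.471 mol·L⁻¹.
Both paths are first order in A, so the instantaneous fraction to R is constant: dC_R/d(−C_A) = k₁/(k₁+k₂) = 0.05635.
C_R = 0.05635·(C_{A0}−C_A) = 0.05635×2.639 = 0.149 mol·L⁻¹.
C_S = (C_{A0}−C_A)−C_R = 2.490 mol·L⁻¹; S̃_{R/S} = 0.1487/2.490 = 0.0597.

0.0597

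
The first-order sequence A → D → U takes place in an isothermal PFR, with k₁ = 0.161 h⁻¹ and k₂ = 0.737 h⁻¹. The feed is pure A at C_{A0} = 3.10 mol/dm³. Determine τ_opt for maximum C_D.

The intermediate peaks when r₁ = r₂, i.e. k₁e^(−k₁τ) = k₂e^(−k₂τ), giving τ_opt = ln(k₂/k₁)/(k₂−k₁).
= ln(0.737/0.161)/(0.737−0.161) = ln(4.578)/0.5760 = 1.521/0.5760 = 2.64 h.

2.64 h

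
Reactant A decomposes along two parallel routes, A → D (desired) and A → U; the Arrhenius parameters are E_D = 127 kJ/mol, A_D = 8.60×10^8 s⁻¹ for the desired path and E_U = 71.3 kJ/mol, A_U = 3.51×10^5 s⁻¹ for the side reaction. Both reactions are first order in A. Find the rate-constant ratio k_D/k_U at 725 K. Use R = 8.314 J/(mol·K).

With equal orders, S_{D/U} = k_D/k_U = (A_D/A_U)·exp[(E_U−E_D)/(RT)].
(E_U−E_D)/(RT) = (71.3−127)×10³/(8.314×725) = -55700/6028 = -9.241.
k_D/k_U = (8.60×10^8/3.51×10^5)·exp(-9.241) = 2450 × 9.700×10^-5 = 0.238.

0.238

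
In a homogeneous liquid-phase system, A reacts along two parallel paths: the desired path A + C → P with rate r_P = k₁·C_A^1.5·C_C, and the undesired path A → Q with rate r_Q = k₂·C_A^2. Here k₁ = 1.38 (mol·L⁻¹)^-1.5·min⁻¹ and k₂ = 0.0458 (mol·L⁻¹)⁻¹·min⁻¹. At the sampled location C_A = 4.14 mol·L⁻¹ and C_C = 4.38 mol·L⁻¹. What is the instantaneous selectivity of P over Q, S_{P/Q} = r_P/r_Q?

64.9

S_{P/Q} = r_P/r_Q = (k₁·C_A^1.5·C_C)/(k₂·C_A^2) = (k₁/k₂)·C_A^-0.5·C_C.
= (1.38×4.140^1.5×4.380) / (0.0458×4.140^2) = 50.92/0.7850 = 64.9.
The undesired path is higher order in A, so low C_A (CSTR or dilute feed) favours P.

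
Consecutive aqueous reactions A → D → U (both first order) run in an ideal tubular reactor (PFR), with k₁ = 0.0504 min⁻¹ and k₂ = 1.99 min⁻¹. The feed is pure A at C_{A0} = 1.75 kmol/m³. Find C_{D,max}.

0.0403 kmol/m³

Evaluating C_D at τ_opt = ln(k₂/k₁)/(k₂−k₁) gives C_{D,max}/C_{A0} = (k₁/k₂)^[k₂/(k₂−k₁)].
= (0.0504/1.99)^(1.99/(1.99−0.0504)) = (0.02533)^(1.026) = 0.02302.
C_{D,max} = 0.02302×1.75 = 0.0403 kmol/m³.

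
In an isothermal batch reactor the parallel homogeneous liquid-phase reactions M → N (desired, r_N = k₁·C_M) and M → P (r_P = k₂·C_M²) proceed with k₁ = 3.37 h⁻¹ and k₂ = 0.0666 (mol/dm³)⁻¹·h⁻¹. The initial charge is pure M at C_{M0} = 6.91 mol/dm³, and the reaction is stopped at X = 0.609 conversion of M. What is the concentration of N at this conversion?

3.85 mol/dm³

C_M = C_{M0}(1−X) = 2.702 mol/dm³.
Along a PFR/batch, dC_N/dC_M = −r_N/(r_N+r_P) = −k₁/(k₁+k₂·C_M).
Integrating from C_{M0} to C_M: C_N = (3.37/0.0666)·ln[(3.37+0.0666·6.91)/(3.37+0.0666·2.70)] = 50.60·ln(3.830/3.550) = 3.845 mol/dm³.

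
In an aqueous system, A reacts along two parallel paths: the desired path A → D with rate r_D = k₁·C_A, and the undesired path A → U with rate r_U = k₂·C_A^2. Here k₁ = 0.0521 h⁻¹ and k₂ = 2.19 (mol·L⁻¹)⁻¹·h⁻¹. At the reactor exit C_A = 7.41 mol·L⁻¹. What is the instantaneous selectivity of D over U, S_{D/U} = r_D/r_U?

0.00321

S_{D/U} = r_D/r_U = (k₁·C_A)/(k₂·C_A^2) = (k₁/k₂)·C_A⁻¹.
= (0.0521×7.410) / (2.19×7.410^2) = 0.3861/120.2 = 0.00321.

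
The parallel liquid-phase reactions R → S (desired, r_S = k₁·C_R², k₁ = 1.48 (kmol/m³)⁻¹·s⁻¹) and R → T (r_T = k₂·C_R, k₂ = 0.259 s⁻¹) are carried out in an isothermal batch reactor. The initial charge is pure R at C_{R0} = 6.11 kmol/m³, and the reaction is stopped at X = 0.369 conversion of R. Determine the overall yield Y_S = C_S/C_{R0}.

C_R = C_{R0}(1−X) = 3.855 kmol/m³.
Along a PFR/batch, dC_T/dC_R = −r_T/(r_S+r_T) = −k₂/(k₂+k₁·C_R).
Integrating from C_{R0} to C_R: C_T = (0.259/1.48)·ln[(0.259+1.48·6.11)/(0.259+1.48·3.86)] = 0.1750·ln(9.302/5.965) = 0.07775 kmol/m³.
Then C_S = (C_{R0}−C_R) − C_T = 2.255 − 0.07775 = 2.177 kmol/m³.
Y_S = C_S/C_{R0} = 2.177/6.11 = 0.356.

0.356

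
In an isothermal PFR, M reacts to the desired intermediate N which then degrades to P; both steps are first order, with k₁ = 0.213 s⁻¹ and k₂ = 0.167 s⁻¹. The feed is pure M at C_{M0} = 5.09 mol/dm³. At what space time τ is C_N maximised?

The intermediate peaks when r₁ = r₂, i.e. k₁e^(−k₁τ) = k₂e^(−k₂τ), giving τ_opt = ln(k₂/k₁)/(k₂−k₁).
= ln(0.167/0.213)/(0.167−0.213) = ln(0.7840)/-0.04600 = -0.2433/-0.04600 = 5.29 s.

5.29 s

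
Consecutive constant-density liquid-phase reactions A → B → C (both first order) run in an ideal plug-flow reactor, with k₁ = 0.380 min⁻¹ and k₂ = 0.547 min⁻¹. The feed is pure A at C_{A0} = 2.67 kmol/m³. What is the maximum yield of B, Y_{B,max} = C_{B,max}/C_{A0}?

Evaluating C_B at τ_opt = ln(k₂/k₁)/(k₂−k₁) gives C_{B,max}/C_{A0} = (k₁/k₂)^[k₂/(k₂−k₁)].
= (0.380/0.547)^(0.547/(0.547−0.380)) = (0.6947)^(3.275) = 0.3033.

0.303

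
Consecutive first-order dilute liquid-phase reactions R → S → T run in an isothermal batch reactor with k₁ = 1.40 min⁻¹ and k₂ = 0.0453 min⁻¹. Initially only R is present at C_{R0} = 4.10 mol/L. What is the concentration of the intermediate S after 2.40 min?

3.65 mol/L

The intermediate concentration in a first-order A→B→C sequence is C_S = k₁C_{R0}(e^(−k₁t) − e^(−k₂t))/(k₂−k₁).
e^(−k₁t) = e^(−1.40×2.40) = e^(−3.360) = 0.03474; e^(−k₂t) = e^(−0.1087) = 0.8970.
C_S = 1.40×4.10/(0.0453−1.40) × (0.03474−0.8970) = (-4.237)×(-0.8622) = 3.653 mol/L.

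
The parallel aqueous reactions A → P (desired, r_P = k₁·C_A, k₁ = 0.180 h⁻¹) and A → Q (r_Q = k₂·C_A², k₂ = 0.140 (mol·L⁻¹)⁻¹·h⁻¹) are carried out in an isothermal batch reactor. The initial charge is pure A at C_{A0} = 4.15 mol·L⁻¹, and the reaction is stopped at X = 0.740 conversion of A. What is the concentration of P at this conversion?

C_A = C_{A0}(1−X) = 1.079 mol·L⁻¹.
Along a PFR/batch, dC_P/dC_A = −r_P/(r_P+r_Q) = −k₁/(k₁+k₂·C_A).
Integrating from C_{A0} to C_A: C_P = (0.180/0.140)·ln[(0.180+0.140·4.15)/(0.180+0.140·1.08)] = 1.286·ln(0.7610/0.3311) = 1.070 mol·L⁻¹.

1.07 mol·L⁻¹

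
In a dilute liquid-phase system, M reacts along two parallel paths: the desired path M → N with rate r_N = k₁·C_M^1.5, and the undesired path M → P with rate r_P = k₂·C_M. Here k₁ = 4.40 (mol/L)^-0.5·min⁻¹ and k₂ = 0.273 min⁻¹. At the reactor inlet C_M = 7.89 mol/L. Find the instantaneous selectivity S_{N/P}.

45.3

S_{N/P} = r_N/r_P = (k₁·C_M^1.5)/(k₂·C_M) = (k₁/k₂)·C_M^0.5.
= (4.40×7.890^1.5) / (0.273×7.890) = 97.51/2.154 = 45.3.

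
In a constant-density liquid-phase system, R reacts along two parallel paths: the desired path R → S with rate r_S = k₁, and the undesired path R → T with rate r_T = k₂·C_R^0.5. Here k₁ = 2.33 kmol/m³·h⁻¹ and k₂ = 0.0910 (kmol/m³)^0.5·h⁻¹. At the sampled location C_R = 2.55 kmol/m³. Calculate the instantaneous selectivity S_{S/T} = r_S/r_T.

S_{S/T} = r_S/r_T = (k₁)/(k₂·C_R^0.5) = (k₁/k₂)·C_R^-0.5.
= (2.33) / (0.0910×2.550^0.5) = 2.330/0.1453 = 16.0.

16.0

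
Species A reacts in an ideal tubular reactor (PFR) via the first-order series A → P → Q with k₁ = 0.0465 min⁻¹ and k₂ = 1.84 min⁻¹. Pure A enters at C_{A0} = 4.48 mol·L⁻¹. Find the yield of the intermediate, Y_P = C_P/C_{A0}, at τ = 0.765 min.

0.0187

For first-order series with pure A initially, C_P(τ) = k₁C_{A0}/(k₂−k₁)·(e^(−k₁τ) − e^(−k₂τ)).
e^(−k₁τ) = e^(−0.0465×0.765) = e^(−0.03557) = 0.9651; e^(−k₂τ) = e^(−1.408) = 0.2447.
C_P = 0.0465×4.48/(1.84−0.0465) × (0.9651−0.2447) = 0.1162×0.7203 = 0.08367 mol·L⁻¹.
Y_P = C_P/C_{A0} = 0.08367/4.48 = 0.0187.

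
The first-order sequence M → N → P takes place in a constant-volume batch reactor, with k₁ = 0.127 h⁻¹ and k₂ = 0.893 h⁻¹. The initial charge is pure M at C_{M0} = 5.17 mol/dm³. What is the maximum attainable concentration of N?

Evaluating C_N at t_opt = ln(k₂/k₁)/(k₂−k₁) gives C_{N,max}/C_{M0} = (k₁/k₂)^[k₂/(k₂−k₁)].
= (0.127/0.893)^(0.893/(0.893−0.127)) = (0.1422)^(1.166) = 0.1029.
C_{N,max} = 0.1029×5.17 = 0.532 mol/dm³.

0.532 mol/dm³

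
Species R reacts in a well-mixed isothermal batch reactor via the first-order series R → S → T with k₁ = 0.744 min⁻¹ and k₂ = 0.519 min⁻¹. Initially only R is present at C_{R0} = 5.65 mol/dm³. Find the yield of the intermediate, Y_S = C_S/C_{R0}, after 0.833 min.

Solving the coupled first-order balances gives C_S(t) = [k₁/(k₂−k₁)]·C_{R0}·(e^(−k₁t) − e^(−k₂t)).
e^(−k₁t) = e^(−0.744×0.833) = e^(−0.6198) = 0.5381; e^(−k₂t) = e^(−0.4323) = 0.6490.
C_S = 0.744×5.65/(0.519−0.744) × (0.5381−0.6490) = (-18.68)×(-0.1109) = 2.072 mol/dm³.
Y_S = C_S/C_{R0} = 2.072/5.65 = 0.367.

0.367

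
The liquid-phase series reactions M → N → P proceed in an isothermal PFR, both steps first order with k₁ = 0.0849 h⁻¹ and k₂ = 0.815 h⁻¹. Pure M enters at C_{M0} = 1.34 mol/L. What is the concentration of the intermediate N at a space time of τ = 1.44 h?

0.0897 mol/L

Solving the coupled first-order balances gives C_N(τ) = [k₁/(k₂−k₁)]·C_{M0}·(e^(−k₁τ) − e^(−k₂τ)).
e^(−k₁τ) = e^(−0.0849×1.44) = e^(−0.1223) = 0.8849; e^(−k₂τ) = e^(−1.174) = 0.3093.
C_N = 0.0849×1.34/(0.815−0.0849) × (0.8849−0.3093) = 0.1558×0.5757 = 0.08970 mol/L.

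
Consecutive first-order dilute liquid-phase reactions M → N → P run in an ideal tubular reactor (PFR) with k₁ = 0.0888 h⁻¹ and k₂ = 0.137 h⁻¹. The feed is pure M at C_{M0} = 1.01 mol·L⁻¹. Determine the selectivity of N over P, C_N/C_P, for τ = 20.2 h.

0.297

The intermediate concentration in a first-order A→B→C sequence is C_N = k₁C_{M0}(e^(−k₁τ) − e^(−k₂τ))/(k₂−k₁).
e^(−k₁τ) = e^(−0.0888×20.2) = e^(−1.794) = 0.1663; e^(−k₂τ) = e^(−2.767) = 0.06283.
C_N = 0.0888×1.01/(0.137−0.0888) × (0.1663−0.06283) = 1.861×0.1035 = 0.1926 mol·L⁻¹.
C_M = C_{M0}e^(−k₁τ) = 0.1680 mol·L⁻¹, so C_P = C_{M0}−C_M−C_N = 0.6494 mol·L⁻¹; C_N/C_P = 0.297.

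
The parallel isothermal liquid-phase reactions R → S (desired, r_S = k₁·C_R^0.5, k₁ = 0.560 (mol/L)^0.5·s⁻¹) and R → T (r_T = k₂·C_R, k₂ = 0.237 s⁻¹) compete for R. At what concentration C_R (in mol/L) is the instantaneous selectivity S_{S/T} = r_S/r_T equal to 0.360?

43.1 mol/L

S_{S/T} = (k₁/k₂)·C_R^-0.5 ⇒ C_R = (S·k₂/k₁)^(-2).
= (0.360×0.237/0.560)^(-2) = (0.1524)^(-2) = 43.1 mol/L.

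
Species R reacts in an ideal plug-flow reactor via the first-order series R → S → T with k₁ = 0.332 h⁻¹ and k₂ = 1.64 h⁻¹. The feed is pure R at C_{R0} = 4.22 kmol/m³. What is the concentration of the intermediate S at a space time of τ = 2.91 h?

Solving the coupled first-order balances gives C_S(τ) = [k₁/(k₂−k₁)]·C_{R0}·(e^(−k₁τ) − e^(−k₂τ)).
e^(−k₁τ) = e^(−0.332×2.91) = e^(−0.9661) = 0.3806; e^(−k₂τ) = e^(−4.772) = 0.008460.
C_S = 0.332×4.22/(1.64−0.332) × (0.3806−0.008460) = 1.071×0.3721 = 0.3986 kmol/m³.

0.399 kmol/m³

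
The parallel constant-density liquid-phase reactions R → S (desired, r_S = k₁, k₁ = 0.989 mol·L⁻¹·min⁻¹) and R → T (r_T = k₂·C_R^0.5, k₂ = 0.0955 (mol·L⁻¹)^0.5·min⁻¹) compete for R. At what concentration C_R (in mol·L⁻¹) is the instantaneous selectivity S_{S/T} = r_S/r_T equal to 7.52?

1.90 mol·L⁻¹

S_{S/T} = (k₁/k₂)·C_R^-0.5 ⇒ C_R = (S·k₂/k₁)^(-2).
= (7.52×0.0955/0.989)^(-2) = (0.7261)^(-2) = 1.90 mol·L⁻¹.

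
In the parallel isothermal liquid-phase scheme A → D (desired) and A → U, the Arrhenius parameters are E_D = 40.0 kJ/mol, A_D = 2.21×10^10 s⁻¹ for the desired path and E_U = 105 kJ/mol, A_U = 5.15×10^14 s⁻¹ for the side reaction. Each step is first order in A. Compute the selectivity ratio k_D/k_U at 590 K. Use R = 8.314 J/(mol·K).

24.4

k_D/k_U = (A_D/A_U)·exp[−(E_D−E_U)/(RT)] = (A_D/A_U)·exp[(E_U−E_D)/(RT)].
(E_U−E_D)/(RT) = (105−40.0)×10³/(8.314×590) = 65000/4905 = 13.25.
k_D/k_U = (2.21×10^10/5.15×10^14)·exp(13.25) = 4.291×10^-5 × 5.687×10^5 = 24.4.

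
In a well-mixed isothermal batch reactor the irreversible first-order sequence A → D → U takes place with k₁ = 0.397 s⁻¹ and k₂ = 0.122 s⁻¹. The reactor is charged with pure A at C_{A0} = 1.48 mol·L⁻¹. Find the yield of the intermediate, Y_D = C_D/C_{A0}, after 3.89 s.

0.590

The intermediate concentration in a first-order A→B→C sequence is C_D = k₁C_{A0}(e^(−k₁t) − e^(−k₂t))/(k₂−k₁).
e^(−k₁t) = e^(−0.397×3.89) = e^(−1.544) = 0.2135; e^(−k₂t) = e^(−0.4746) = 0.6221.
C_D = 0.397×1.48/(0.122−0.397) × (0.2135−0.6221) = (-2.137)×(-0.4087) = 0.8732 mol·L⁻¹.
Y_D = C_D/C_{A0} = 0.8732/1.48 = 0.590.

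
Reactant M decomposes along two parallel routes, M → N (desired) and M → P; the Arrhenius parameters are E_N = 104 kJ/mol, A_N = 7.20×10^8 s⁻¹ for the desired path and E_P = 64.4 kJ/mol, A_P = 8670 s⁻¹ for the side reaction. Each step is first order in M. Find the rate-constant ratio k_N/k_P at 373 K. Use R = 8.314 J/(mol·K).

0.236

k_N/k_P = (A_N/A_P)·exp[−(E_N−E_P)/(RT)] = (A_N/A_P)·exp[(E_P−E_N)/(RT)].
(E_P−E_N)/(RT) = (64.4−104)×10³/(8.314×373) = -39600/3101 = -12.77.
k_N/k_P = (7.20×10^8/8670)·exp(-12.77) = 83045 × 2.846×10^-6 = 0.236.
Since E_N > E_P, raising the temperature improves selectivity toward N.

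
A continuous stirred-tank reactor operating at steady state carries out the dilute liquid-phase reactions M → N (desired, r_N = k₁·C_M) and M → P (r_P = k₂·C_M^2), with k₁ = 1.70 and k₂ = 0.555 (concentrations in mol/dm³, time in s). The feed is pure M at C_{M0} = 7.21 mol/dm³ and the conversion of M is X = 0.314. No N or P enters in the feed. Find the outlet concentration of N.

Exit C_M = C_{M0}(1−X) = 7.21×0.686 = 4.946 mol/dm³.
In a CSTR the entire volume is at exit conditions, so r_N = 1.70×4.946 = 8.408 and r_P = 0.555×4.946^2 = 13.58.
Fraction of consumed M going to N: r_N/(r_N+r_P) = 0.3824.
C_N = 0.3824·C_{M0}·X = 0.3824×7.21×0.314 = 0.866 mol/dm³.

0.866 mol/dm³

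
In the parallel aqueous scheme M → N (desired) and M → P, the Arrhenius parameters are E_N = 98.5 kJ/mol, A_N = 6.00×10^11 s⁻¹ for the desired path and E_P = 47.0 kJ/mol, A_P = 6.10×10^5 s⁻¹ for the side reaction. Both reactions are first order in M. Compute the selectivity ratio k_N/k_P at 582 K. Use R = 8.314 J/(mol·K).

23.5

Since both paths have the same order in M, the concentration cancels and S_{N/P} = k_N/k_P = (A_N/A_P)·exp[(E_P−E_N)/(RT)].
(E_P−E_N)/(RT) = (47.0−98.5)×10³/(8.314×582) = -51500/4839 = -10.64.
k_N/k_P = (6.00×10^11/6.10×10^5)·exp(-10.64) = 9.836×10^5 × 2.386×10^-5 = 23.5.
Since E_N > E_P, raising the temperature improves selectivity toward N.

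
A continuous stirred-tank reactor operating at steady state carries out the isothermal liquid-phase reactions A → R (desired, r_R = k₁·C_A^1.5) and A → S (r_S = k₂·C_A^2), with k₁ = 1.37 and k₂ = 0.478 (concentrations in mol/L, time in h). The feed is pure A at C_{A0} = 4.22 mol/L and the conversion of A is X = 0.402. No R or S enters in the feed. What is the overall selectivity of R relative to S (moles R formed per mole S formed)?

1.80

Exit C_A = C_{A0}(1−X) = 4.22×0.598 = 2.524 mol/L.
In a CSTR the entire volume is at exit conditions, so r_R = 1.37×2.524^1.5 = 5.492 and r_S = 0.478×2.524^2 = 3.044.
Overall selectivity = C_R/C_S = r_Rτ/(r_Sτ) = r_R/r_S = 1.80.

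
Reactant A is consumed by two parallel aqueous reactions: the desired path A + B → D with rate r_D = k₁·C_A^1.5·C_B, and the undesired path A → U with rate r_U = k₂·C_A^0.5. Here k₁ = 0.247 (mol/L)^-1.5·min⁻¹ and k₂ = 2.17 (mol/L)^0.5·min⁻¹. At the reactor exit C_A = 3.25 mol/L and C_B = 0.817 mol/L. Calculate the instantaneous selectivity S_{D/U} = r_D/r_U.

0.302

S_{D/U} = r_D/r_U = (k₁·C_A^1.5·C_B)/(k₂·C_A^0.5) = (k₁/k₂)·C_A·C_B.
= (0.247×3.250^1.5×0.8170) / (2.17×3.250^0.5) = 1.182/3.912 = 0.302.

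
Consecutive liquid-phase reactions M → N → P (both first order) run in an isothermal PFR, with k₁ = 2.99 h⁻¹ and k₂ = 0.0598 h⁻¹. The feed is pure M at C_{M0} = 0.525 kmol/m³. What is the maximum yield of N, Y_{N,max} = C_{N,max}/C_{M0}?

For a first-order series the maximum intermediate yield is C_{N,max}/C_{M0} = (k₁/k₂)^[k₂/(k₂−k₁)].
= (2.99/0.0598)^(0.0598/(0.0598−2.99)) = (50.00)^(-0.02041) = 0.9233.

0.923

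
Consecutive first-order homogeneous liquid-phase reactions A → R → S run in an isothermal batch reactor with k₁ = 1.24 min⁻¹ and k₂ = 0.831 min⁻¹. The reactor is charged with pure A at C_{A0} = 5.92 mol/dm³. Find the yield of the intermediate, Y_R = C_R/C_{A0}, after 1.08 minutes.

0.441

The intermediate concentration in a first-order A→B→C sequence is C_R = k₁C_{A0}(e^(−k₁t) − e^(−k₂t))/(k₂−k₁).
e^(−k₁t) = e^(−1.24×1.08) = e^(−1.339) = 0.2621; e^(−k₂t) = e^(−0.8975) = 0.4076.
C_R = 1.24×5.92/(0.831−1.24) × (0.2621−0.4076) = (-17.95)×(-0.1455) = 2.612 mol/dm³.
Y_R = C_R/C_{A0} = 2.612/5.92 = 0.441.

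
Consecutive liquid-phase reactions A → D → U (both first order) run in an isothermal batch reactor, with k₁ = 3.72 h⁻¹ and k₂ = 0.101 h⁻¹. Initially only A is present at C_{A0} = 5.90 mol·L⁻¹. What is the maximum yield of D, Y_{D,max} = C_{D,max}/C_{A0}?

At the optimum, C_{D,max}/C_{A0} = (k₁/k₂)^[k₂/(k₂−k₁)].
= (3.72/0.101)^(0.101/(0.101−3.72)) = (36.83)^(-0.02791) = 0.9043.

0.904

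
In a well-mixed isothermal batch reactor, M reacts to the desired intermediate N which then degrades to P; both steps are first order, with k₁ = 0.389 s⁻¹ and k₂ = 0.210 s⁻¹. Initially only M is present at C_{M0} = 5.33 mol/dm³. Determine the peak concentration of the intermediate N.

Evaluating C_N at t_opt = ln(k₂/k₁)/(k₂−k₁) gives C_{N,max}/C_{M0} = (k₁/k₂)^[k₂/(k₂−k₁)].
= (0.389/0.210)^(0.210/(0.210−0.389)) = (1.852)^(-1.173) = 0.4852.
C_{N,max} = 0.4852×5.33 = 2.59 mol/dm³.

2.59 mol/dm³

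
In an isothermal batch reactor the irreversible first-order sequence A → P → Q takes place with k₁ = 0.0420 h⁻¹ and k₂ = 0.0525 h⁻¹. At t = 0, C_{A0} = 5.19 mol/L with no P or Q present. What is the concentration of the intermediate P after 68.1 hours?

0.607 mol/L

Solving the coupled first-order balances gives C_P(t) = [k₁/(k₂−k₁)]·C_{A0}·(e^(−k₁t) − e^(−k₂t)).
e^(−k₁t) = e^(−0.0420×68.1) = e^(−2.860) = 0.05726; e^(−k₂t) = e^(−3.575) = 0.02801.
C_P = 0.0420×5.19/(0.0525−0.0420) × (0.05726−0.02801) = 20.76×0.02925 = 0.6072 mol/L.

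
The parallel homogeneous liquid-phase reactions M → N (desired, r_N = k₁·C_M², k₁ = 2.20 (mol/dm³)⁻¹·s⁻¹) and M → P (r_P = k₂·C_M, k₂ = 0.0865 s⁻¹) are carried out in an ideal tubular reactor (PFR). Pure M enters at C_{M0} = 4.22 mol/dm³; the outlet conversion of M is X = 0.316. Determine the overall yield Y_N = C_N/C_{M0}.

0.313

C_M = C_{M0}(1−X) = 2.886 mol/dm³.
Along a PFR/batch, dC_P/dC_M = −r_P/(r_N+r_P) = −k₂/(k₂+k₁·C_M).
Integrating from C_{M0} to C_M: C_P = (0.0865/2.20)·ln[(0.0865+2.20·4.22)/(0.0865+2.20·2.89)] = 0.03932·ln(9.370/6.437) = 0.01477 mol/dm³.
Then C_N = (C_{M0}−C_M) − C_P = 1.334 − 0.01477 = 1.319 mol/dm³.
Y_N = C_N/C_{M0} = 1.319/4.22 = 0.313.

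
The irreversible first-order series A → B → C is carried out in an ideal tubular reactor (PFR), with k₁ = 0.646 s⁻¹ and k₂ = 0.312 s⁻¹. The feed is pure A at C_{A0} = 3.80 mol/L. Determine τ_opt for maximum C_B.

2.18 s

Setting dC_B/dτ = 0 gives τ_opt = ln(k₂/k₁)/(k₂−k₁).
= ln(0.312/0.646)/(0.312−0.646) = ln(0.4830)/-0.3340 = -0.7278/-0.3340 = 2.18 s.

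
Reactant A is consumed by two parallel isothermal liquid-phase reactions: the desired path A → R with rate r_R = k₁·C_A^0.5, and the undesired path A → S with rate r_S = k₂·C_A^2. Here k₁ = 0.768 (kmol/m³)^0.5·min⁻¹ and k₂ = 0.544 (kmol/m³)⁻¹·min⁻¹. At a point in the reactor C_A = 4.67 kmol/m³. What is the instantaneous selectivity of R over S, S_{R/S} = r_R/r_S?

0.140

S_{R/S} = r_R/r_S = (k₁·C_A^0.5)/(k₂·C_A^2) = (k₁/k₂)·C_A^-1.5.
= (0.768×4.670^0.5) / (0.544×4.670^2) = 1.660/11.86 = 0.140.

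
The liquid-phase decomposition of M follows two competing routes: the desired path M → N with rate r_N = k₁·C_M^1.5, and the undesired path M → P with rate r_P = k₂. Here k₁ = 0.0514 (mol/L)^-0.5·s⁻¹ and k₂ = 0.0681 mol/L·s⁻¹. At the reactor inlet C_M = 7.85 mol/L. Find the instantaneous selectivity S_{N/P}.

S_{N/P} = r_N/r_P = (k₁·C_M^1.5)/(k₂) = (k₁/k₂)·C_M^1.5.
= (0.0514×7.850^1.5) / (0.0681) = 1.130/0.06810 = 16.6.

16.6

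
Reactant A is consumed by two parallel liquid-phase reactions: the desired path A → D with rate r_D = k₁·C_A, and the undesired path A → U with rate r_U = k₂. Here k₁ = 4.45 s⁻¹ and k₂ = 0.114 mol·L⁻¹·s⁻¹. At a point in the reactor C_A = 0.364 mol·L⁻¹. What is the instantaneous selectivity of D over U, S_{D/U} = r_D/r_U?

14.2

S_{D/U} = r_D/r_U = (k₁·C_A)/(k₂) = (k₁/k₂)·C_A.
= (4.45×0.3640) / (0.114) = 1.620/0.1140 = 14.2.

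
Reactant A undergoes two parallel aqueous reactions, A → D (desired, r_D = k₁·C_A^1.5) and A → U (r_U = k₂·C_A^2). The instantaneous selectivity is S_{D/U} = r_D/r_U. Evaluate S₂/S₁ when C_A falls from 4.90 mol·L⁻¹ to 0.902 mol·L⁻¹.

S_{D/U} = (k₁/k₂)·C_A^-0.5, so S₂/S₁ = (C_{A,2}/C_{A,1})^-0.5.
= (0.902/4.90)^(-0.5) = (0.1841)^(-0.5) = 2.33.
Selectivity toward D rises as C_A falls — low-concentration operation is favoured.

2.33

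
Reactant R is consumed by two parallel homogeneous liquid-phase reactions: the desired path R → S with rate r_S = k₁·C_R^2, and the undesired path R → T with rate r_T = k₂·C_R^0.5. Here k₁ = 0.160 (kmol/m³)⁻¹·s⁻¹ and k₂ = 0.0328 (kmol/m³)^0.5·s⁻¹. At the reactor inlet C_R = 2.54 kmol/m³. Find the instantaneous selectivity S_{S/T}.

19.7

S_{S/T} = r_S/r_T = (k₁·C_R^2)/(k₂·C_R^0.5) = (k₁/k₂)·C_R^1.5.
= (0.160×2.540^2) / (0.0328×2.540^0.5) = 1.032/0.05227 = 19.7.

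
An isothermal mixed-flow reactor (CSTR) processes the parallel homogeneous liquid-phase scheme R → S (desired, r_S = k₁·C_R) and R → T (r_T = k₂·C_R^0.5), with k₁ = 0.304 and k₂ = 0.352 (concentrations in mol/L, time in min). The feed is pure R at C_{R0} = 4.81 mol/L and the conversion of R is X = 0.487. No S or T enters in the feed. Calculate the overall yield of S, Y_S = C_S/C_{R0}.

Exit C_R = C_{R0}(1−X) = 4.81×0.513 = 2.468 mol/L.
In a CSTR the entire volume is at exit conditions, so r_S = 0.304×2.468 = 0.7501 and r_T = 0.352×2.468^0.5 = 0.5529.
Fraction of consumed R going to S: r_S/(r_S+r_T) = 0.5757.
C_S = 0.5757·C_{R0}·X = 0.5757×4.81×0.487 = 1.35 mol/L; Y_S = C_S/C_{R0} = 0.280.

0.280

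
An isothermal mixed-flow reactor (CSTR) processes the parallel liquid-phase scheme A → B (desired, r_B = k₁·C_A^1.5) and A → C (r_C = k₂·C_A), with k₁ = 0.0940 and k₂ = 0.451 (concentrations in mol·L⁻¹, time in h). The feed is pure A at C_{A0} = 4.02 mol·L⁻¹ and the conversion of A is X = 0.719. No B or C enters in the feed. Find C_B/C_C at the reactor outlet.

Exit C_A = C_{A0}(1−X) = 4.02×0.281 = 1.130 mol·L⁻¹.
In a CSTR the entire volume is at exit conditions, so r_B = 0.0940×1.130^1.5 = 0.1129 and r_C = 0.451×1.130 = 0.5095.
Overall selectivity = C_B/C_C = r_Bτ/(r_Cτ) = r_B/r_C = 0.222.

0.222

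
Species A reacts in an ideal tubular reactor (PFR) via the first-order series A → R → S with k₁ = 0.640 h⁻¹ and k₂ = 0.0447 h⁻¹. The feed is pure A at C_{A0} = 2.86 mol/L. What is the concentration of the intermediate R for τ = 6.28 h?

For first-order series with pure A initially, C_R(τ) = k₁C_{A0}/(k₂−k₁)·(e^(−k₁τ) − e^(−k₂τ)).
e^(−k₁τ) = e^(−0.640×6.28) = e^(−4.019) = 0.01797; e^(−k₂τ) = e^(−0.2807) = 0.7552.
C_R = 0.640×2.86/(0.0447−0.640) × (0.01797−0.7552) = (-3.075)×(-0.7373) = 2.267 mol/L.

2.27 mol/L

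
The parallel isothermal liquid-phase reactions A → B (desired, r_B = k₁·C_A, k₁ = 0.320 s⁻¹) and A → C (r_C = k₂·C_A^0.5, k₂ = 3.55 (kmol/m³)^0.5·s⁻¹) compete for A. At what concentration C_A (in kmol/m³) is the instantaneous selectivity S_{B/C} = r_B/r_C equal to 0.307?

11.6 kmol/m³

S_{B/C} = (k₁/k₂)·C_A^0.5 ⇒ C_A = (S·k₂/k₁)^(2).
= (0.307×3.55/0.320)^(2) = (3.406)^(2) = 11.6 kmol/m³.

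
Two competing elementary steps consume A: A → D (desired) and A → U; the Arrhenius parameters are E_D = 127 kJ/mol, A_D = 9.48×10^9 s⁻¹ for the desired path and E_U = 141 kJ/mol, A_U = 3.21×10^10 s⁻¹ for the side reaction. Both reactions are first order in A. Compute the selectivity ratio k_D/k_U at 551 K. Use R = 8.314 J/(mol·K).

Since both paths have the same order in A, the concentration cancels and S_{D/U} = k_D/k_U = (A_D/A_U)·exp[(E_U−E_D)/(RT)].
(E_U−E_D)/(RT) = (141−127)×10³/(8.314×551) = 14000/4581 = 3.056.
k_D/k_U = (9.48×10^9/3.21×10^10)·exp(3.056) = 0.2953 × 21.24 = 6.27.

6.27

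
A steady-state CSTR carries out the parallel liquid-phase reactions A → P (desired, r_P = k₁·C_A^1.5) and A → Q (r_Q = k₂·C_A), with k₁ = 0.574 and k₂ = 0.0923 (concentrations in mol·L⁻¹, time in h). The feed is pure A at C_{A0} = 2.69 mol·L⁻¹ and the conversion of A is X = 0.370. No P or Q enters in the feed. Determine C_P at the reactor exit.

Exit C_A = C_{A0}(1−X) = 2.69×0.630 = 1.695 mol·L⁻¹.
In a CSTR the entire volume is at exit conditions, so r_P = 0.574×1.695^1.5 = 1.266 and r_Q = 0.0923×1.695 = 0.1564.
Fraction of consumed A going to P: r_P/(r_P+r_Q) = 0.8901.
C_P = 0.8901·C_{A0}·X = 0.8901×2.69×0.370 = 0.886 mol·L⁻¹.

0.886 mol·L⁻¹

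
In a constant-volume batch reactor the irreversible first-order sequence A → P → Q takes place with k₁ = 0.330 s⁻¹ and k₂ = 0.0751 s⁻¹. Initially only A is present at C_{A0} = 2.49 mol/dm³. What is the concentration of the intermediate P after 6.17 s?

1.61 mol/dm³

Solving the coupled first-order balances gives C_P(t) = [k₁/(k₂−k₁)]·C_{A0}·(e^(−k₁t) − e^(−k₂t)).
e^(−k₁t) = e^(−0.330×6.17) = e^(−2.036) = 0.1305; e^(−k₂t) = e^(−0.4634) = 0.6292.
C_P = 0.330×2.49/(0.0751−0.330) × (0.1305−0.6292) = (-3.224)×(-0.4986) = 1.607 mol/dm³.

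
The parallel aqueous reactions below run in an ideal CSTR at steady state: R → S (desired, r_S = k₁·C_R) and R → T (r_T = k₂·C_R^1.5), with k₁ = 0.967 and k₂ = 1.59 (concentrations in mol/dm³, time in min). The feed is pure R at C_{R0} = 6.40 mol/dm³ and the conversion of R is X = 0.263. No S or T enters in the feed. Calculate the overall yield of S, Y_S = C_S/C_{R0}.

0.0575

Exit C_R = C_{R0}(1−X) = 6.40×0.737 = 4.717 mol/dm³.
Rates in a CSTR are evaluated at the outlet concentration: r_S = 0.967×4.717 = 4.561, r_T = 1.59×4.717^1.5 = 16.29.
Fraction of consumed R going to S: r_S/(r_S+r_T) = 0.2188.
C_S = 0.2188·C_{R0}·X = 0.2188×6.40×0.263 = 0.368 mol/dm³; Y_S = C_S/C_{R0} = 0.0575.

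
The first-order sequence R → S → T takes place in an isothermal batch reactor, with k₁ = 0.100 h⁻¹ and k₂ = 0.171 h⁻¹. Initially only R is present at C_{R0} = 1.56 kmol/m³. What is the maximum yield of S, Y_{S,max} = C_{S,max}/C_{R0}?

0.275

For a first-order series the maximum intermediate yield is C_{S,max}/C_{R0} = (k₁/k₂)^[k₂/(k₂−k₁)].
= (0.100/0.171)^(0.171/(0.171−0.100)) = (0.5848)^(2.408) = 0.2747.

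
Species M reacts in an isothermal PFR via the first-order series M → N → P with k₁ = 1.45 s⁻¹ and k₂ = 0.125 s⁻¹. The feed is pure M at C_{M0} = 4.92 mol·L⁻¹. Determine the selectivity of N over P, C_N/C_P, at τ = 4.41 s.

For first-order series with pure M initially, C_N(τ) = k₁C_{M0}/(k₂−k₁)·(e^(−k₁τ) − e^(−k₂τ)).
e^(−k₁τ) = e^(−1.45×4.41) = e^(−6.394) = 0.001671; e^(−k₂τ) = e^(−0.5513) = 0.5762.
C_N = 1.45×4.92/(0.125−1.45) × (0.001671−0.5762) = (-5.384)×(-0.5746) = 3.094 mol·L⁻¹.
C_M = C_{M0}e^(−k₁τ) = 0.008220 mol·L⁻¹, so C_P = C_{M0}−C_M−C_N = 1.818 mol·L⁻¹; C_N/C_P = 1.70.

1.70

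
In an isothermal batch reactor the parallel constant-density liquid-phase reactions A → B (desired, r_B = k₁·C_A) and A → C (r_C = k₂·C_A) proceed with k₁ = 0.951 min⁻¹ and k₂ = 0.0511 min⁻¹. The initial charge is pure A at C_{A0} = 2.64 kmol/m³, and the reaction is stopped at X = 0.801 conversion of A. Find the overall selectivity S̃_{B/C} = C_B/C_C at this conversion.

18.6

C_A = C_{A0}(1−X) = 0.5254 kmol/m³.
Both paths are first order in A, so the instantaneous fraction to B is constant: dC_B/d(−C_A) = k₁/(k₁+k₂) = 0.9490.
C_B = 0.9490·(C_{A0}−C_A) = 0.9490×2.115 = 2.01 kmol/m³.
C_C = (C_{A0}−C_A)−C_B = 0.1078 kmol/m³; S̃_{B/C} = 2.007/0.1078 = 18.6.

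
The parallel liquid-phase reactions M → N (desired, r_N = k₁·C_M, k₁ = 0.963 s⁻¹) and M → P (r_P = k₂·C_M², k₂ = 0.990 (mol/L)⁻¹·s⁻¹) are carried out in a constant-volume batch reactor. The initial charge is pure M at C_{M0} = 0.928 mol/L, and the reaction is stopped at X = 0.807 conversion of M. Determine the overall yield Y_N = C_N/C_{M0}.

C_M = C_{M0}(1−X) = 0.1791 mol/L.
Along a PFR/batch, dC_N/dC_M = −r_N/(r_N+r_P) = −k₁/(k₁+k₂·C_M).
Integrating from C_{M0} to C_M: C_N = (0.963/0.990)·ln[(0.963+0.990·0.928)/(0.963+0.990·0.179)] = 0.9727·ln(1.882/1.140) = 0.4872 mol/L.
Y_N = C_N/C_{M0} = 0.4872/0.928 = 0.525.

0.525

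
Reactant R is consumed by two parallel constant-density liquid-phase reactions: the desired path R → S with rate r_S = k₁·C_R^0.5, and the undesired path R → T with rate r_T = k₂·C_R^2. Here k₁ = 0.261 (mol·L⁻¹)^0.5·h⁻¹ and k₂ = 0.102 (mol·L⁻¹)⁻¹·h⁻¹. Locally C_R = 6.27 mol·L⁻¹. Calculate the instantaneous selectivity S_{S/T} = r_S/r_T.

S_{S/T} = r_S/r_T = (k₁·C_R^0.5)/(k₂·C_R^2) = (k₁/k₂)·C_R^-1.5.
= (0.261×6.270^0.5) / (0.102×6.270^2) = 0.6535/4.010 = 0.163.

0.163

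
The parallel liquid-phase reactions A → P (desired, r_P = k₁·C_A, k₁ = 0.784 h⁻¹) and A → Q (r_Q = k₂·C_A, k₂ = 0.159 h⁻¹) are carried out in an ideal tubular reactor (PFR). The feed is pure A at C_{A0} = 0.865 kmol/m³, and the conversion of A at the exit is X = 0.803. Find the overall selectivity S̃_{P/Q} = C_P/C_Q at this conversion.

4.93

C_A = C_{A0}(1−X) = 0.1704 kmol/m³.
Both paths are first order in A, so the instantaneous fraction to P is constant: dC_P/d(−C_A) = k₁/(k₁+k₂) = 0.8314.
C_P = 0.8314·(C_{A0}−C_A) = 0.8314×0.6946 = 0.577 kmol/m³.
C_Q = (C_{A0}−C_A)−C_P = 0.1171 kmol/m³; S̃_{P/Q} = 0.5775/0.1171 = 4.93.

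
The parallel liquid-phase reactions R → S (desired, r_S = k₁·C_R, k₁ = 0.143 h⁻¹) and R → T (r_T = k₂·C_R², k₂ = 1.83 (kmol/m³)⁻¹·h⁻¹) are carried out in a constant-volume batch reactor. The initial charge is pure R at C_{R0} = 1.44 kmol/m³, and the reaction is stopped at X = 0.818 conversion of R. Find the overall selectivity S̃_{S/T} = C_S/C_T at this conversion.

C_R = C_{R0}(1−X) = 0.2621 kmol/m³.
Along a PFR/batch, dC_S/dC_R = −r_S/(r_S+r_T) = −k₁/(k₁+k₂·C_R).
Integrating from C_{R0} to C_R: C_S = (0.143/1.83)·ln[(0.143+1.83·1.44)/(0.143+1.83·0.262)] = 0.07814·ln(2.778/0.6226) = 0.1169 kmol/m³.
C_T = (C_{R0}−C_R)−C_S = 1.061 kmol/m³; S̃_{S/T} = 0.1169/1.061 = 0.110.

0.110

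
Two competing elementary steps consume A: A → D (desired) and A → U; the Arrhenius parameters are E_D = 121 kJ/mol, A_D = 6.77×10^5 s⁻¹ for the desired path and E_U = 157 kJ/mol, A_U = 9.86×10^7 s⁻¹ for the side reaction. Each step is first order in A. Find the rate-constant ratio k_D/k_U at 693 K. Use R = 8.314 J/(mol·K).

Since both paths have the same order in A, the concentration cancels and S_{D/U} = k_D/k_U = (A_D/A_U)·exp[(E_U−E_D)/(RT)].
(E_U−E_D)/(RT) = (157−121)×10³/(8.314×693) = 36000/5762 = 6.248.
k_D/k_U = (6.77×10^5/9.86×10^7)·exp(6.248) = 0.006866 × 517.1 = 3.55.
Since E_D < E_U, lowering the temperature improves selectivity toward D.

3.55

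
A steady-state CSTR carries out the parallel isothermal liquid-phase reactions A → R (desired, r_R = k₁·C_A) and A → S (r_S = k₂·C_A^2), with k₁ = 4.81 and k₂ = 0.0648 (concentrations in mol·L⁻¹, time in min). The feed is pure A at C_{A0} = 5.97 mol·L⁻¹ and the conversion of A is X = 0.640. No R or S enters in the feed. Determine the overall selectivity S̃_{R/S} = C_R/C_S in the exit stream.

Exit C_A = C_{A0}(1−X) = 5.97×0.360 = 2.149 mol·L⁻¹.
Rates in a CSTR are evaluated at the outlet concentration: r_R = 4.81×2.149 = 10.34, r_S = 0.0648×2.149^2 = 0.2993.
Overall selectivity = C_R/C_S = r_Rτ/(r_Sτ) = r_R/r_S = 34.5.

34.5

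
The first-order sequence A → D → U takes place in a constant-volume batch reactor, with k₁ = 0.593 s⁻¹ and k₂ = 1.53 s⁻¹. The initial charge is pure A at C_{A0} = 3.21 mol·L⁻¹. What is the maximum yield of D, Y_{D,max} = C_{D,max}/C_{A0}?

Evaluating C_D at t_opt = ln(k₂/k₁)/(k₂−k₁) gives C_{D,max}/C_{A0} = (k₁/k₂)^[k₂/(k₂−k₁)].
= (0.593/1.53)^(1.53/(1.53−0.593)) = (0.3876)^(1.633) = 0.2127.

0.213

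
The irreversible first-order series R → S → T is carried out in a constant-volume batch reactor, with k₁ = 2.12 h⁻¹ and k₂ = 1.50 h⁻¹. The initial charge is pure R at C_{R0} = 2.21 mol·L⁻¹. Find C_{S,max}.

For a first-order series the maximum intermediate yield is C_{S,max}/C_{R0} = (k₁/k₂)^[k₂/(k₂−k₁)].
= (2.12/1.50)^(1.50/(1.50−2.12)) = (1.413)^(-2.419) = 0.4330.
C_{S,max} = 0.4330×2.21 = 0.957 mol·L⁻¹.

0.957 mol·L⁻¹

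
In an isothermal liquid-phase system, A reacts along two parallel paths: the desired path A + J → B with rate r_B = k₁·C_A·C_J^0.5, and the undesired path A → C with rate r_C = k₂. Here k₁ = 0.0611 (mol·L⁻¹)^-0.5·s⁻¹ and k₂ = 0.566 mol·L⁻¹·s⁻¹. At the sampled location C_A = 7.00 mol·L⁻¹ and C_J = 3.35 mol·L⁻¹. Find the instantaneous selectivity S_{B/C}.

S_{B/C} = r_B/r_C = (k₁·C_A·C_J^0.5)/(k₂) = (k₁/k₂)·C_A·C_J^0.5.
= (0.0611×7.000×3.350^0.5) / (0.566) = 0.7828/0.5660 = 1.38.

1.38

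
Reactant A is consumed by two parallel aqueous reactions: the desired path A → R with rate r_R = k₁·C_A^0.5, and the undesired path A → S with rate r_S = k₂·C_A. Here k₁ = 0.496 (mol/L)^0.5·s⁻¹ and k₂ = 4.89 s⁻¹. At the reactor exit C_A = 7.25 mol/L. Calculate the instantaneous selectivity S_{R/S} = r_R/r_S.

S_{R/S} = r_R/r_S = (k₁·C_A^0.5)/(k₂·C_A) = (k₁/k₂)·C_A^-0.5.
= (0.496×7.250^0.5) / (4.89×7.250) = 1.336/35.45 = 0.0377.

0.0377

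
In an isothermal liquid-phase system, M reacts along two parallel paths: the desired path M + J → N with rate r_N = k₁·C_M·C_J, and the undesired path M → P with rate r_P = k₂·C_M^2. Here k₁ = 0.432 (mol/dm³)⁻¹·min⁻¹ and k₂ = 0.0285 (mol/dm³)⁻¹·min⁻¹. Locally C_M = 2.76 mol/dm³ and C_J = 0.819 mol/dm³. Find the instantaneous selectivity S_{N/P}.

S_{N/P} = r_N/r_P = (k₁·C_M·C_J)/(k₂·C_M^2) = (k₁/k₂)·C_M⁻¹·C_J.
= (0.432×2.760×0.8190) / (0.0285×2.760^2) = 0.9765/0.2171 = 4.50.
The undesired path is higher order in M, so low C_M (CSTR or dilute feed) favours N.

4.50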